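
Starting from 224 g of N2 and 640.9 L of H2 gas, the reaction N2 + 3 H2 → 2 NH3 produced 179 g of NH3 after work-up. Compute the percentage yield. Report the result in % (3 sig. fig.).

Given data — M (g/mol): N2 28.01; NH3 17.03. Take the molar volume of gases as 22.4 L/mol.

65.7 %

n(N2) = 224.0 / 28.01 = 7.997 mol
n(H2) = 640.9 / 22.4 = 28.61 mol
n/ν → N2: 7.997, H2: 9.537; N2 is limiting.
theoretical n(NH3) = (2/1) × 7.997 = 15.99 mol → 272.3 g
% yield = 179 / 272.3 × 100 = 65.74 %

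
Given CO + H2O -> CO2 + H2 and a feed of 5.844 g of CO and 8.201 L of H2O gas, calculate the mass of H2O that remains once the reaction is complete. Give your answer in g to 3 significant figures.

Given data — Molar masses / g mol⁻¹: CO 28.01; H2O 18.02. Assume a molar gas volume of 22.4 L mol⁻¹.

2.84 g

n(CO) = 5.844 / 28.01 = 0.2086 mol
n(H2O) = 8.201 / 22.4 = 0.3661 mol
n/ν for CO = 0.2086/1 = 0.2086
n/ν for H2O = 0.3661/1 = 0.3661
Smallest n/ν is CO → limiting reagent.
H2O consumed = (1/1) × 0.2086 = 0.2086 mol
H2O remaining = 0.3661 − 0.2086 = 0.1575 mol
mass = 0.1575 × 18.02 = 2.838 g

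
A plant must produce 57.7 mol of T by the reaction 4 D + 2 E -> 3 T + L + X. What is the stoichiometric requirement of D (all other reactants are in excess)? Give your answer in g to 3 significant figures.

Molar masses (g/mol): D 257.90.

19800 g

n(T) = 57.70 mol
n(D) = (4/3) × 57.70 = 76.93 mol
mass = 76.93 × 257.90 = 19840 g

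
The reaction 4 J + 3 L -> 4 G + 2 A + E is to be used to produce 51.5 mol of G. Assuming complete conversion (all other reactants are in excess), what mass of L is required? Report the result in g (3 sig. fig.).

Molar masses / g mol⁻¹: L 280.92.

10900 g

n(G) = 51.50 mol
n(L) = (3/4) × 51.50 = 38.63 mol
mass = 38.63 × 280.92 = 10850 g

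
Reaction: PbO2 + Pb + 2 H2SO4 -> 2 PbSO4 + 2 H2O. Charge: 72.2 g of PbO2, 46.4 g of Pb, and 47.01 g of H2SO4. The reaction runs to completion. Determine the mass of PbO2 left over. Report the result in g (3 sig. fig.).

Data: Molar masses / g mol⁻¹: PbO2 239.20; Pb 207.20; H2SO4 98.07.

18.6 g

n(PbO2) = 72.20 / 239.20 = 0.3018 mol
n(Pb) = 46.40 / 207.20 = 0.2239 mol
n(H2SO4) = 47.01 / 98.07 = 0.4794 mol
n/ν for PbO2 = 0.3018/1 = 0.3018
n/ν for Pb = 0.2239/1 = 0.2239
n/ν for H2SO4 = 0.4794/2 = 0.2397
Smallest n/ν is Pb → limiting reagent.
PbO2 consumed = (1/1) × 0.2239 = 0.2239 mol
PbO2 remaining = 0.3018 − 0.2239 = 0.07790 mol
mass = 0.07790 × 239.20 = 18.63 g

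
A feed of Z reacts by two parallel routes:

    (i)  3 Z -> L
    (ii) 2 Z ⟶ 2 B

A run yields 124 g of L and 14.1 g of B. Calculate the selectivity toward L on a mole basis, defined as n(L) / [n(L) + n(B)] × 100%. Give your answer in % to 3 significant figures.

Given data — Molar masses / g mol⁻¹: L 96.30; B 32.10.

n(L) = 124 / 96.30 = 1.288 mol
n(B) = 14.1 / 32.10 = 0.4393 mol
selectivity = 1.288/(1.288+0.4393) × 100 = 74.57 %

74.6 %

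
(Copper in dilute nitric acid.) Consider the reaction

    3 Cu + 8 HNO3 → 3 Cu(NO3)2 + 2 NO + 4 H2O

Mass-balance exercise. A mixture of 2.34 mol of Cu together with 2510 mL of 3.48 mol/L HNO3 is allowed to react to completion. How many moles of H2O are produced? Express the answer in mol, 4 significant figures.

3.120 mol

n(Cu) = 2.340 mol
n(HNO3) = 3.48 × 2510/1000 = 8.735 mol
n/ν for Cu = 2.340/3 = 0.7800
n/ν for HNO3 = 8.735/8 = 1.092
Smallest n/ν is Cu → limiting reagent.
n(H2O) = (4/3) × 2.340 = 3.120 mol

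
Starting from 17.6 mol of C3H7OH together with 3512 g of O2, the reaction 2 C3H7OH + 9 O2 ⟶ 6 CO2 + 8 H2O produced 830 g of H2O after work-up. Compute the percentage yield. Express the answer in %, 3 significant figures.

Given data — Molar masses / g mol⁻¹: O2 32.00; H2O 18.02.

n(C3H7OH) = 17.60 mol
n(O2) = 3512 / 32.00 = 109.8 mol
n/ν → C3H7OH: 8.800, O2: 12.20; C3H7OH is limiting.
theoretical n(H2O) = (8/2) × 17.60 = 70.40 mol → 1269 g
% yield = 830 / 1269 × 100 = 65.41 %

65.4 %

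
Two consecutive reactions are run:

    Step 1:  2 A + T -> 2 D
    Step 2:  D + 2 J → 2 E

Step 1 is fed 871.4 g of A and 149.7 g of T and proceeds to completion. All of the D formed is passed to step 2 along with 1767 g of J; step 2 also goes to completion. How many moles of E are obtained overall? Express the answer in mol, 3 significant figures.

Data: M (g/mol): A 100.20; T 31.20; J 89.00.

17.4 mol

Step 1:
n(A) = 871.4 / 100.20 = 8.697 mol
n(T) = 149.7 / 31.20 = 4.798 mol
n/ν → A: 4.349, T: 4.798; A is limiting.
n(D) produced = (2/2) × 8.697 = 8.697 mol
Step 2:
n(D) available = 8.697 mol
n(J) = 1767 / 89.00 = 19.85 mol
n/ν → D: 8.697, J: 9.925; D is limiting.
n(E) = (2/1) × 8.697 = 17.39 mol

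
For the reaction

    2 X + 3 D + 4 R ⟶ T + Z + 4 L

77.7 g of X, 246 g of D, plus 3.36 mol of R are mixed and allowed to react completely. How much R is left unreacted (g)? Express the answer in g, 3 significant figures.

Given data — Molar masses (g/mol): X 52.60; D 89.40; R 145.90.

59.2 g

n(X) = 77.70 / 52.60 = 1.477 mol
n(D) = 246.0 / 89.40 = 2.752 mol
n(R) = 3.360 mol
n/ν for X = 1.477/2 = 0.7385
n/ν for D = 2.752/3 = 0.9173
n/ν for R = 3.360/4 = 0.8400
Smallest n/ν is X → limiting reagent.
R consumed = (4/2) × 1.477 = 2.954 mol
R remaining = 3.360 − 2.954 = 0.4060 mol
mass = 0.4060 × 145.90 = 59.24 g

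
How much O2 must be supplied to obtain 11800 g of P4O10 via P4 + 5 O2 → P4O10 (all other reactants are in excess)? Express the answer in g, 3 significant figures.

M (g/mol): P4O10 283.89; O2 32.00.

n(P4O10) = 11800 / 283.89 = 41.57 mol
n(O2) = (5/1) × 41.57 = 207.9 mol
mass = 207.9 × 32.00 = 6653 g

6650 g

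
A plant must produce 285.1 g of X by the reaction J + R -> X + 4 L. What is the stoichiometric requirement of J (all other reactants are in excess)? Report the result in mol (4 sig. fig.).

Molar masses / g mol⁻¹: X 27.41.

10.40 mol

n(X) = 285.1 / 27.41 = 10.40 mol
n(J) = (1/1) × 10.40 = 10.40 mol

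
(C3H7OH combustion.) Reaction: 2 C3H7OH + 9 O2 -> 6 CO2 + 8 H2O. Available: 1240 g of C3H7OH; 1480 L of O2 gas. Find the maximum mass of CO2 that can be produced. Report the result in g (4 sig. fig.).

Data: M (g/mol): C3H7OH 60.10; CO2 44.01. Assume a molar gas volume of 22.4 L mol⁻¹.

1939 g

n(C3H7OH) = 1240 / 60.10 = 20.63 mol
n(O2) = 1480 / 22.4 = 66.07 mol
n/ν for C3H7OH = 20.63/2 = 10.32
n/ν for O2 = 66.07/9 = 7.341
Smallest n/ν is O2 → limiting reagent.
n(CO2) = (6/9) × 66.07 = 44.05 mol
mass = 44.05 × 44.01 = 1939 g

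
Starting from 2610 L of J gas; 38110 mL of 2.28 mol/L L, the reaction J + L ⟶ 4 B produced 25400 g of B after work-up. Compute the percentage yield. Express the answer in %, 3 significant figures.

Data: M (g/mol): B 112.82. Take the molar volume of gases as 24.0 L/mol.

64.8 %

n(J) = 2610 / 24.0 = 108.8 mol
n(L) = 2.28 × 38110/1000 = 86.89 mol
n/ν for J = 108.8/1 = 108.8
n/ν for L = 86.89/1 = 86.89
Smallest n/ν is L → limiting reagent.
theoretical n(B) = (4/1) × 86.89 = 347.6 mol → 39220 g
% yield = 25400 / 39220 × 100 = 64.76 %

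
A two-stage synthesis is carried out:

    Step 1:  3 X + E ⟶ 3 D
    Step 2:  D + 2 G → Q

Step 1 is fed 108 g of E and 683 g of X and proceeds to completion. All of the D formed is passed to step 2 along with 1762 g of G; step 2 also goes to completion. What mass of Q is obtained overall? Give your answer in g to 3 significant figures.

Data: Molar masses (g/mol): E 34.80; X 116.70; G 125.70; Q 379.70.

Step 1:
n(E) = 108.0 / 34.80 = 3.103 mol
n(X) = 683.0 / 116.70 = 5.853 mol
n/ν for E = 3.103/1 = 3.103
n/ν for X = 5.853/3 = 1.951
Smallest n/ν is X → limiting reagent.
n(D) produced = (3/3) × 5.853 = 5.853 mol
Step 2:
n(D) available = 5.853 mol
n(G) = 1762 / 125.70 = 14.02 mol
n/ν for D = 5.853/1 = 5.853
n/ν for G = 14.02/2 = 7.010
Smallest n/ν is D → limiting reagent.
n(Q) = (1/1) × 5.853 = 5.853 mol
mass = 5.853 × 379.70 = 2222 g

2220 g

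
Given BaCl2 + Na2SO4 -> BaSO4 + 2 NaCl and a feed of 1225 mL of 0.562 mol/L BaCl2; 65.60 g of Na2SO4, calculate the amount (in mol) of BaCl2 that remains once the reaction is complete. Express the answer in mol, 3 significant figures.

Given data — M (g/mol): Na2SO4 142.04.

0.227 mol

n(BaCl2) = 0.562 × 1225/1000 = 0.6885 mol
n(Na2SO4) = 65.60 / 142.04 = 0.4618 mol
n/ν for BaCl2 = 0.6885/1 = 0.6885
n/ν for Na2SO4 = 0.4618/1 = 0.4618
Smallest n/ν is Na2SO4 → limiting reagent.
BaCl2 consumed = (1/1) × 0.4618 = 0.4618 mol
BaCl2 remaining = 0.6885 − 0.4618 = 0.2267 mol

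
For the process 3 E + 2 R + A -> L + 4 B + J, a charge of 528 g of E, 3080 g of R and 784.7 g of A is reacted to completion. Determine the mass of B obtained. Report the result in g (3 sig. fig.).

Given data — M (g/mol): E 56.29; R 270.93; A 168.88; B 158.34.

1980 g

n(E) = 528.0 / 56.29 = 9.380 mol
n(R) = 3080 / 270.93 = 11.37 mol
n(A) = 784.7 / 168.88 = 4.646 mol
n/ν for E = 9.380/3 = 3.127
n/ν for R = 11.37/2 = 5.685
n/ν for A = 4.646/1 = 4.646
Smallest n/ν is E → limiting reagent.
n(B) = (4/3) × 9.380 = 12.51 mol
mass = 12.51 × 158.34 = 1981 g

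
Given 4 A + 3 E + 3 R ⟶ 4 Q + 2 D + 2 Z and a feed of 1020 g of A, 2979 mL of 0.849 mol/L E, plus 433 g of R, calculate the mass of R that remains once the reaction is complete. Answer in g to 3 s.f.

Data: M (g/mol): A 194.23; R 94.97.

n(A) = 1020 / 194.23 = 5.252 mol
n(E) = 0.849 × 2979/1000 = 2.529 mol
n(R) = 433.0 / 94.97 = 4.559 mol
n/ν for A = 5.252/4 = 1.313
n/ν for E = 2.529/3 = 0.8430
n/ν for R = 4.559/3 = 1.520
Smallest n/ν is E → limiting reagent.
R consumed = (3/3) × 2.529 = 2.529 mol
R remaining = 4.559 − 2.529 = 2.030 mol
mass = 2.030 × 94.97 = 192.8 g

193 g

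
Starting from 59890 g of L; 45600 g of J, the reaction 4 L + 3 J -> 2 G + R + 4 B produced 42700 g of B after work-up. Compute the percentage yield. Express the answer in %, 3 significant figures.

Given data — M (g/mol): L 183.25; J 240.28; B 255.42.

66.1 %

n(L) = 59890 / 183.25 = 326.8 mol
n(J) = 45600 / 240.28 = 189.8 mol
n/ν for L = 326.8/4 = 81.70
n/ν for J = 189.8/3 = 63.27
Smallest n/ν is J → limiting reagent.
theoretical n(B) = (4/3) × 189.8 = 253.1 mol → 64650 g
% yield = 42700 / 64650 × 100 = 66.05 %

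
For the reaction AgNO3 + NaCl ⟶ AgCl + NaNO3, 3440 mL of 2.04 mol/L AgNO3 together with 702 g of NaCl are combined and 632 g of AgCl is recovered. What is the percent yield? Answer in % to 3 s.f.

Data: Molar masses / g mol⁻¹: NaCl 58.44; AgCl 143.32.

62.8 %

n(AgNO3) = 2.04 × 3440/1000 = 7.018 mol
n(NaCl) = 702.0 / 58.44 = 12.01 mol
n/ν → AgNO3: 7.018, NaCl: 12.01; AgNO3 is limiting.
theoretical n(AgCl) = (1/1) × 7.018 = 7.018 mol → 1006 g
% yield = 632 / 1006 × 100 = 62.82 %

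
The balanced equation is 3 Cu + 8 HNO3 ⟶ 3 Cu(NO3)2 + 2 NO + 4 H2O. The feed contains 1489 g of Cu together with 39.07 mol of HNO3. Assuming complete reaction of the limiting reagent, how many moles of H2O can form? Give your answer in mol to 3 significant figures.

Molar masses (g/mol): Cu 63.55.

n(Cu) = 1489 / 63.55 = 23.43 mol
n(HNO3) = 39.07 mol
n/ν for Cu = 23.43/3 = 7.810
n/ν for HNO3 = 39.07/8 = 4.884
Smallest n/ν is HNO3 → limiting reagent.
n(H2O) = (4/8) × 39.07 = 19.54 mol

19.5 mol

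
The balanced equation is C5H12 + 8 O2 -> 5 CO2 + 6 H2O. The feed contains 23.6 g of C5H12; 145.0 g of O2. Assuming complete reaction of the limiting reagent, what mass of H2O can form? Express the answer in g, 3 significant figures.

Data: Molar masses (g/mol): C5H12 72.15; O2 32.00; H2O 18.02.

n(C5H12) = 23.60 / 72.15 = 0.3271 mol
n(O2) = 145.0 / 32.00 = 4.531 mol
n/ν for C5H12 = 0.3271/1 = 0.3271
n/ν for O2 = 4.531/8 = 0.5664
Smallest n/ν is C5H12 → limiting reagent.
n(H2O) = (6/1) × 0.3271 = 1.963 mol
mass = 1.963 × 18.02 = 35.37 g

35.4 g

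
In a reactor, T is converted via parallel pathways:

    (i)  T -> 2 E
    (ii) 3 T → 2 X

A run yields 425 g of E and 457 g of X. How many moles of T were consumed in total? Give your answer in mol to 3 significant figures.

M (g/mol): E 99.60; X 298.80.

n(E) = 425 / 99.60 = 4.267 mol
n(X) = 457 / 298.80 = 1.529 mol
n(T) via (i) = (1/2)×4.267 = 2.134 mol
n(T) via (ii) = (3/2)×1.529 = 2.294 mol
total n(T) = 2.134 + 2.294 = 4.428 mol

4.43 mol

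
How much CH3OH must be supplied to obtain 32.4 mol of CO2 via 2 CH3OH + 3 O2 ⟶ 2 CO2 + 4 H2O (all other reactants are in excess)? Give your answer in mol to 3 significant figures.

n(CO2) = 32.40 mol
n(CH3OH) = (2/2) × 32.40 = 32.40 mol

32.4 mol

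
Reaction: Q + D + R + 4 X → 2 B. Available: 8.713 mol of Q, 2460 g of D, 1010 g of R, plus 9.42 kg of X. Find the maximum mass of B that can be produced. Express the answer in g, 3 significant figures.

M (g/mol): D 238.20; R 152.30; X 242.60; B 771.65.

n(Q) = 8.713 mol
n(D) = 2460 / 238.20 = 10.33 mol
n(R) = 1010 / 152.30 = 6.632 mol
n(X) = 9.420×1000 / 242.60 = 38.83 mol
n/ν for Q = 8.713/1 = 8.713
n/ν for D = 10.33/1 = 10.33
n/ν for R = 6.632/1 = 6.632
n/ν for X = 38.83/4 = 9.708
Smallest n/ν is R → limiting reagent.
n(B) = (2/1) × 6.632 = 13.26 mol
mass = 13.26 × 771.65 = 10230 g

10200 g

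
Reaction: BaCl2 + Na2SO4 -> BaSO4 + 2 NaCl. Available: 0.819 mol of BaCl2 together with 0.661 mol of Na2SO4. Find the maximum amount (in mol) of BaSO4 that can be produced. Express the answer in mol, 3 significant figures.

0.661 mol

n(BaCl2) = 0.8190 mol
n(Na2SO4) = 0.6610 mol
n/ν for BaCl2 = 0.8190/1 = 0.8190
n/ν for Na2SO4 = 0.6610/1 = 0.6610
Smallest n/ν is Na2SO4 → limiting reagent.
n(BaSO4) = (1/1) × 0.6610 = 0.6610 mol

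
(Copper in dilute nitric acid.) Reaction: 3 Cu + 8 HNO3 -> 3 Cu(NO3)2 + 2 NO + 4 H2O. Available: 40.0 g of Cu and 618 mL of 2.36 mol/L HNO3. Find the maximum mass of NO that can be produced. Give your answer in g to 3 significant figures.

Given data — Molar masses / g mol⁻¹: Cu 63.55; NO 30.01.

n(Cu) = 40.00 / 63.55 = 0.6294 mol
n(HNO3) = 2.36 × 618.0/1000 = 1.458 mol
n/ν for Cu = 0.6294/3 = 0.2098
n/ν for HNO3 = 1.458/8 = 0.1823
Smallest n/ν is HNO3 → limiting reagent.
n(NO) = (2/8) × 1.458 = 0.3645 mol
mass = 0.3645 × 30.01 = 10.94 g

10.9 g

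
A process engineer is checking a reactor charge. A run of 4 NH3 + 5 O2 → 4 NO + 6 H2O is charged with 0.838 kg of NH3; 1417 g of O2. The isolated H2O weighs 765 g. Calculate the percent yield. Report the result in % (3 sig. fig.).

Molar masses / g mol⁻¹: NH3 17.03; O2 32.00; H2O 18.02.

79.9 %

n(NH3) = 0.8380×1000 / 17.03 = 49.21 mol
n(O2) = 1417 / 32.00 = 44.28 mol
n/ν for NH3 = 49.21/4 = 12.30
n/ν for O2 = 44.28/5 = 8.856
Smallest n/ν is O2 → limiting reagent.
theoretical n(H2O) = (6/5) × 44.28 = 53.14 mol → 957.6 g
% yield = 765 / 957.6 × 100 = 79.89 %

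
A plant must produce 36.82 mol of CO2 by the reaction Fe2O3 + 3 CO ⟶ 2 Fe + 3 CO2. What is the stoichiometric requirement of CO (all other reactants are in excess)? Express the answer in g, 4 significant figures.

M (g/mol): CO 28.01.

n(CO2) = 36.82 mol
n(CO) = (3/3) × 36.82 = 36.82 mol
mass = 36.82 × 28.01 = 1031 g

1031 g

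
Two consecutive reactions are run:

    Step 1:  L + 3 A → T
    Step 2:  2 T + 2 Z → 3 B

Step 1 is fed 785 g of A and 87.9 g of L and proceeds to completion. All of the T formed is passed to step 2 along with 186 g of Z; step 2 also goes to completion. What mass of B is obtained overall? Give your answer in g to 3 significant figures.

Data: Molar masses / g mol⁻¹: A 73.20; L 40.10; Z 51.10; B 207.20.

681 g

Step 1:
n(A) = 785.0 / 73.20 = 10.72 mol
n(L) = 87.90 / 40.10 = 2.192 mol
n/ν for A = 10.72/3 = 3.573
n/ν for L = 2.192/1 = 2.192
Smallest n/ν is L → limiting reagent.
n(T) produced = (1/1) × 2.192 = 2.192 mol
Step 2:
n(T) available = 2.192 mol
n(Z) = 186.0 / 51.10 = 3.640 mol
n/ν for T = 2.192/2 = 1.096
n/ν for Z = 3.640/2 = 1.820
Smallest n/ν is T → limiting reagent.
n(B) = (3/2) × 2.192 = 3.288 mol
mass = 3.288 × 207.20 = 681.3 g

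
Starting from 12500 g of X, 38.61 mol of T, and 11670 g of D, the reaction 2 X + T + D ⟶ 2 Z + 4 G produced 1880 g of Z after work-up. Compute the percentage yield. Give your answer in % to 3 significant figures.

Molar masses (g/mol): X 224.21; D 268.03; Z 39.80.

84.7 %

n(X) = 12500 / 224.21 = 55.75 mol
n(T) = 38.61 mol
n(D) = 11670 / 268.03 = 43.54 mol
n/ν → X: 27.88, T: 38.61, D: 43.54; X is limiting.
theoretical n(Z) = (2/2) × 55.75 = 55.75 mol → 2219 g
% yield = 1880 / 2219 × 100 = 84.72 %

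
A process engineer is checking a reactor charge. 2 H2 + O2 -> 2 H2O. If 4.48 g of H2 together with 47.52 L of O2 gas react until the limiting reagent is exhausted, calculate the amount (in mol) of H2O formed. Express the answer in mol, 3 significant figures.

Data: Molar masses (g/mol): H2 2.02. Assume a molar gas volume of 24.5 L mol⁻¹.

2.22 mol

n(H2) = 4.480 / 2.02 = 2.218 mol
n(O2) = 47.52 / 24.5 = 1.940 mol
n/ν for H2 = 2.218/2 = 1.109
n/ν for O2 = 1.940/1 = 1.940
Smallest n/ν is H2 → limiting reagent.
n(H2O) = (2/2) × 2.218 = 2.218 mol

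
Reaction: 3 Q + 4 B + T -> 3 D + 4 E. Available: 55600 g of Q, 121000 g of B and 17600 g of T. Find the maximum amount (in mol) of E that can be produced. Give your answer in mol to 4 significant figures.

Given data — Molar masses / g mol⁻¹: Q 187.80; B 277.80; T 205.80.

n(Q) = 55600 / 187.80 = 296.1 mol
n(B) = 121000 / 277.80 = 435.6 mol
n(T) = 17600 / 205.80 = 85.52 mol
n/ν → Q: 98.70, B: 108.9, T: 85.52; T is limiting.
n(E) = (4/1) × 85.52 = 342.1 mol

342.1 mol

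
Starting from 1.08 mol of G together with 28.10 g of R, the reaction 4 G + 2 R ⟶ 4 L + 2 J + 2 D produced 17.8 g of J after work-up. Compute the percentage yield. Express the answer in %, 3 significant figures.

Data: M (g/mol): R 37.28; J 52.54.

n(G) = 1.080 mol
n(R) = 28.10 / 37.28 = 0.7538 mol
n/ν for G = 1.080/4 = 0.2700
n/ν for R = 0.7538/2 = 0.3769
Smallest n/ν is G → limiting reagent.
theoretical n(J) = (2/4) × 1.080 = 0.5400 mol → 28.37 g
% yield = 17.8 / 28.37 × 100 = 62.74 %

62.7 %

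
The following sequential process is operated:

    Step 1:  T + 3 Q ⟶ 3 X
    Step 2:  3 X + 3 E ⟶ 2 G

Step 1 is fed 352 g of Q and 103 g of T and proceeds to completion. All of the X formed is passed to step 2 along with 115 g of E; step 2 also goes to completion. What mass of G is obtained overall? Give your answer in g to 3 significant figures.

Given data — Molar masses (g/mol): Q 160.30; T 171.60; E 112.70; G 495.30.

337 g

Step 1:
n(Q) = 352.0 / 160.30 = 2.196 mol
n(T) = 103.0 / 171.60 = 0.6002 mol
n/ν → Q: 0.7320, T: 0.6002; T is limiting.
n(X) produced = (3/1) × 0.6002 = 1.801 mol
Step 2:
n(X) available = 1.801 mol
n(E) = 115.0 / 112.70 = 1.020 mol
n/ν → X: 0.6003, E: 0.3400; E is limiting.
n(G) = (2/3) × 1.020 = 0.6800 mol
mass = 0.6800 × 495.30 = 336.8 g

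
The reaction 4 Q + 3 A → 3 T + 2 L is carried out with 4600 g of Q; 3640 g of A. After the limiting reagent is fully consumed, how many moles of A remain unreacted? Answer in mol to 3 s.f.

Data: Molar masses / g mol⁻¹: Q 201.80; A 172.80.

n(Q) = 4600 / 201.80 = 22.79 mol
n(A) = 3640 / 172.80 = 21.06 mol
n/ν for Q = 22.79/4 = 5.698
n/ν for A = 21.06/3 = 7.020
Smallest n/ν is Q → limiting reagent.
A consumed = (3/4) × 22.79 = 17.09 mol
A remaining = 21.06 − 17.09 = 3.970 mol

3.97 mol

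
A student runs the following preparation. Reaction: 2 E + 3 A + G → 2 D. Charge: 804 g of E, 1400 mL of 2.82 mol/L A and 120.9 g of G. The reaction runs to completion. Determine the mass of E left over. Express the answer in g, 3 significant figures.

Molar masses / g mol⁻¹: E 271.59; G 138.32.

329 g

n(E) = 804.0 / 271.59 = 2.960 mol
n(A) = 2.82 × 1400/1000 = 3.948 mol
n(G) = 120.9 / 138.32 = 0.8741 mol
n/ν for E = 2.960/2 = 1.480
n/ν for A = 3.948/3 = 1.316
n/ν for G = 0.8741/1 = 0.8741
Smallest n/ν is G → limiting reagent.
E consumed = (2/1) × 0.8741 = 1.748 mol
E remaining = 2.960 − 1.748 = 1.212 mol
mass = 1.212 × 271.59 = 329.2 g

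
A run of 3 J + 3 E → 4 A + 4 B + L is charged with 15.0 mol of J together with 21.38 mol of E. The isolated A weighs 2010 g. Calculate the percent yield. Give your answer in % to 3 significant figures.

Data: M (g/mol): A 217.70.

46.2 %

n(J) = 15.00 mol
n(E) = 21.38 mol
n/ν for J = 15.00/3 = 5.000
n/ν for E = 21.38/3 = 7.127
Smallest n/ν is J → limiting reagent.
theoretical n(A) = (4/3) × 15.00 = 20.00 mol → 4354 g
% yield = 2010 / 4354 × 100 = 46.16 %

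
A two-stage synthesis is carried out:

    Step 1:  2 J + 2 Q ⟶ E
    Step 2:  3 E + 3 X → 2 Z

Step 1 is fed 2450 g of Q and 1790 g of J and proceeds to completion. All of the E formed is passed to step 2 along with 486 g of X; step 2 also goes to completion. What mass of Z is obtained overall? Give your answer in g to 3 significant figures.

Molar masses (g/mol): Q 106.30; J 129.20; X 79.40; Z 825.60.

Step 1:
n(Q) = 2450 / 106.30 = 23.05 mol
n(J) = 1790 / 129.20 = 13.85 mol
n/ν → Q: 11.53, J: 6.925; J is limiting.
n(E) produced = (1/2) × 13.85 = 6.925 mol
Step 2:
n(E) available = 6.925 mol
n(X) = 486.0 / 79.40 = 6.121 mol
n/ν → E: 2.308, X: 2.040; X is limiting.
n(Z) = (2/3) × 6.121 = 4.081 mol
mass = 4.081 × 825.60 = 3369 g

3370 g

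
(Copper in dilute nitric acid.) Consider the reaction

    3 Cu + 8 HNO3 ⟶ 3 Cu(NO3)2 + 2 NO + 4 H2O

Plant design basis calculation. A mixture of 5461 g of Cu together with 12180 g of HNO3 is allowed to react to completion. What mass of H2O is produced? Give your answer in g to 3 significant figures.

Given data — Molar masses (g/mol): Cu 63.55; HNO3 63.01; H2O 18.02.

n(Cu) = 5461 / 63.55 = 85.93 mol
n(HNO3) = 12180 / 63.01 = 193.3 mol
n/ν for Cu = 85.93/3 = 28.64
n/ν for HNO3 = 193.3/8 = 24.16
Smallest n/ν is HNO3 → limiting reagent.
n(H2O) = (4/8) × 193.3 = 96.65 mol
mass = 96.65 × 18.02 = 1742 g

1740 g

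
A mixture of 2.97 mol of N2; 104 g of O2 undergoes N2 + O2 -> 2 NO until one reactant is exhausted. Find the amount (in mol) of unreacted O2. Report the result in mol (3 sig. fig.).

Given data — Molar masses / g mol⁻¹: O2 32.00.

n(N2) = 2.970 mol
n(O2) = 104.0 / 32.00 = 3.250 mol
n/ν → N2: 2.970, O2: 3.250; N2 is limiting.
O2 consumed = (1/1) × 2.970 = 2.970 mol
O2 remaining = 3.250 − 2.970 = 0.2800 mol

0.280 mol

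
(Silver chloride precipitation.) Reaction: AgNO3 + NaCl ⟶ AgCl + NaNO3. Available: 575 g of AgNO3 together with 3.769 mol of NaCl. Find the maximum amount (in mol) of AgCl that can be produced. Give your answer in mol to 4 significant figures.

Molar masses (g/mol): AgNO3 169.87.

3.385 mol

n(AgNO3) = 575.0 / 169.87 = 3.385 mol
n(NaCl) = 3.769 mol
n/ν → AgNO3: 3.385, NaCl: 3.769; AgNO3 is limiting.
n(AgCl) = (1/1) × 3.385 = 3.385 mol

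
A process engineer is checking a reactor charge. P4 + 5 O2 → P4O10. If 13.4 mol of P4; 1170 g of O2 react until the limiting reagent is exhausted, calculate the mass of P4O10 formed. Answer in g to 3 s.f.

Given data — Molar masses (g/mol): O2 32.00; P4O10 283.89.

2080 g

n(P4) = 13.40 mol
n(O2) = 1170 / 32.00 = 36.56 mol
n/ν → P4: 13.40, O2: 7.312; O2 is limiting.
n(P4O10) = (1/5) × 36.56 = 7.312 mol
mass = 7.312 × 283.89 = 2076 g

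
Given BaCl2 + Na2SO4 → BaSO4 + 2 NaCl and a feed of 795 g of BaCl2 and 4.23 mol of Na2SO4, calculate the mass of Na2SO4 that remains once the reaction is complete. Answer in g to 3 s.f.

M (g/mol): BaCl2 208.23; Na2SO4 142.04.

n(BaCl2) = 795.0 / 208.23 = 3.818 mol
n(Na2SO4) = 4.230 mol
n/ν for BaCl2 = 3.818/1 = 3.818
n/ν for Na2SO4 = 4.230/1 = 4.230
Smallest n/ν is BaCl2 → limiting reagent.
Na2SO4 consumed = (1/1) × 3.818 = 3.818 mol
Na2SO4 remaining = 4.230 − 3.818 = 0.4120 mol
mass = 0.4120 × 142.04 = 58.52 g

58.5 g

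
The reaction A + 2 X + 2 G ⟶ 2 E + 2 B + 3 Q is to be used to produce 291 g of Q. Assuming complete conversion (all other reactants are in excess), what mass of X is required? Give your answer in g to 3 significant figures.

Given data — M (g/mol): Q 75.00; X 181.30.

469 g

n(Q) = 291 / 75.00 = 3.880 mol
n(X) = (2/3) × 3.880 = 2.587 mol
mass = 2.587 × 181.30 = 469.0 g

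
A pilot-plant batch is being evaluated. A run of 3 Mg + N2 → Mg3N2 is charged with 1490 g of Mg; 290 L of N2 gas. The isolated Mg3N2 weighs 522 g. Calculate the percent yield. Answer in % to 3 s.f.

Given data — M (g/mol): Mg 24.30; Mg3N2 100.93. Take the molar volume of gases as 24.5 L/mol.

43.7 %

n(Mg) = 1490 / 24.30 = 61.32 mol
n(N2) = 290.0 / 24.5 = 11.84 mol
n/ν for Mg = 61.32/3 = 20.44
n/ν for N2 = 11.84/1 = 11.84
Smallest n/ν is N2 → limiting reagent.
theoretical n(Mg3N2) = (1/1) × 11.84 = 11.84 mol → 1195 g
% yield = 522 / 1195 × 100 = 43.68 %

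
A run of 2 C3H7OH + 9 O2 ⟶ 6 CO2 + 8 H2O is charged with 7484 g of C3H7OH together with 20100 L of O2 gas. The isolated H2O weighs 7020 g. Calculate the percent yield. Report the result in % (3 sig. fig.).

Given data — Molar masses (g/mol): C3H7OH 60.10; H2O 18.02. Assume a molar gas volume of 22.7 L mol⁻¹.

78.2 %

n(C3H7OH) = 7484 / 60.10 = 124.5 mol
n(O2) = 20100 / 22.7 = 885.5 mol
n/ν for C3H7OH = 124.5/2 = 62.25
n/ν for O2 = 885.5/9 = 98.39
Smallest n/ν is C3H7OH → limiting reagent.
theoretical n(H2O) = (8/2) × 124.5 = 498.0 mol → 8974 g
% yield = 7020 / 8974 × 100 = 78.23 %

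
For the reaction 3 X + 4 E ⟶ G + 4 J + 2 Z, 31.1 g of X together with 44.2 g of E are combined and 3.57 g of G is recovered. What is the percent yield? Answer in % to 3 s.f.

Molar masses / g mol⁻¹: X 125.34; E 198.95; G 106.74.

60.2 %

n(X) = 31.10 / 125.34 = 0.2481 mol
n(E) = 44.20 / 198.95 = 0.2222 mol
n/ν for X = 0.2481/3 = 0.08270
n/ν for E = 0.2222/4 = 0.05555
Smallest n/ν is E → limiting reagent.
theoretical n(G) = (1/4) × 0.2222 = 0.05555 mol → 5.929 g
% yield = 3.57 / 5.929 × 100 = 60.21 %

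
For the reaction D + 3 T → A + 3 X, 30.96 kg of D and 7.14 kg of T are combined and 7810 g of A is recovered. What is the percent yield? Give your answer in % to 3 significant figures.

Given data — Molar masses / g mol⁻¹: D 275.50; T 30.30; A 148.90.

n(D) = 30.96×1000 / 275.50 = 112.4 mol
n(T) = 7.140×1000 / 30.30 = 235.6 mol
n/ν for D = 112.4/1 = 112.4
n/ν for T = 235.6/3 = 78.53
Smallest n/ν is T → limiting reagent.
theoretical n(A) = (1/3) × 235.6 = 78.53 mol → 11690 g
% yield = 7810 / 11690 × 100 = 66.81 %

66.8 %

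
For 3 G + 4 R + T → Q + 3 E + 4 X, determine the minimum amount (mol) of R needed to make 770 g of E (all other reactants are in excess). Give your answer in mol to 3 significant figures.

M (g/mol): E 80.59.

12.7 mol

n(E) = 770 / 80.59 = 9.555 mol
n(R) = (4/3) × 9.555 = 12.74 mol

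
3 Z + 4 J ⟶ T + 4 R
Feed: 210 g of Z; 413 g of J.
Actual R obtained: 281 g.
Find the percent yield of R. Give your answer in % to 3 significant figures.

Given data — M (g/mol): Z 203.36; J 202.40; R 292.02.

69.9 %

n(Z) = 210.0 / 203.36 = 1.033 mol
n(J) = 413.0 / 202.40 = 2.041 mol
n/ν for Z = 1.033/3 = 0.3443
n/ν for J = 2.041/4 = 0.5103
Smallest n/ν is Z → limiting reagent.
theoretical n(R) = (4/3) × 1.033 = 1.377 mol → 402.1 g
% yield = 281 / 402.1 × 100 = 69.88 %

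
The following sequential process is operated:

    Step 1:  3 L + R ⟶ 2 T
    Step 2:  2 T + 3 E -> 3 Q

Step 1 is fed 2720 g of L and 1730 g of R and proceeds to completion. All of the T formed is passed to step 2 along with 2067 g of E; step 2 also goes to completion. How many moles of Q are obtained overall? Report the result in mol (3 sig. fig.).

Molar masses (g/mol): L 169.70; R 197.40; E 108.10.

16.0 mol

Step 1:
n(L) = 2720 / 169.70 = 16.03 mol
n(R) = 1730 / 197.40 = 8.764 mol
n/ν → L: 5.343, R: 8.764; L is limiting.
n(T) produced = (2/3) × 16.03 = 10.69 mol
Step 2:
n(T) available = 10.69 mol
n(E) = 2067 / 108.10 = 19.12 mol
n/ν → T: 5.345, E: 6.373; T is limiting.
n(Q) = (3/2) × 10.69 = 16.04 mol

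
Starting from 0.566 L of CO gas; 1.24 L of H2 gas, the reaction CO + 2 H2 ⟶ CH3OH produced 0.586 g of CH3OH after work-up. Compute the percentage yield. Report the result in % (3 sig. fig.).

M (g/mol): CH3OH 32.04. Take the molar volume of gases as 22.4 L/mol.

n(CO) = 0.5660 / 22.4 = 0.02527 mol
n(H2) = 1.240 / 22.4 = 0.05536 mol
n/ν → CO: 0.02527, H2: 0.02768; CO is limiting.
theoretical n(CH3OH) = (1/1) × 0.02527 = 0.02527 mol → 0.8097 g
% yield = 0.586 / 0.8097 × 100 = 72.37 %

72.4 %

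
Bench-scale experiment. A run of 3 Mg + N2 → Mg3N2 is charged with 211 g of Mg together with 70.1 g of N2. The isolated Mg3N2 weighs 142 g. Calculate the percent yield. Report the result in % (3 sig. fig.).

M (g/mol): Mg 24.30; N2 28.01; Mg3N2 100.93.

n(Mg) = 211.0 / 24.30 = 8.683 mol
n(N2) = 70.10 / 28.01 = 2.503 mol
n/ν → Mg: 2.894, N2: 2.503; N2 is limiting.
theoretical n(Mg3N2) = (1/1) × 2.503 = 2.503 mol → 252.6 g
% yield = 142 / 252.6 × 100 = 56.22 %

56.2 %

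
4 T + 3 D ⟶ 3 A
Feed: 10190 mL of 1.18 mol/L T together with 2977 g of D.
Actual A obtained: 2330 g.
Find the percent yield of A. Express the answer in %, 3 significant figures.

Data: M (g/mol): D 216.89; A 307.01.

84.2 %

n(T) = 1.18 × 10190/1000 = 12.02 mol
n(D) = 2977 / 216.89 = 13.73 mol
n/ν → T: 3.005, D: 4.577; T is limiting.
theoretical n(A) = (3/4) × 12.02 = 9.015 mol → 2768 g
% yield = 2330 / 2768 × 100 = 84.18 %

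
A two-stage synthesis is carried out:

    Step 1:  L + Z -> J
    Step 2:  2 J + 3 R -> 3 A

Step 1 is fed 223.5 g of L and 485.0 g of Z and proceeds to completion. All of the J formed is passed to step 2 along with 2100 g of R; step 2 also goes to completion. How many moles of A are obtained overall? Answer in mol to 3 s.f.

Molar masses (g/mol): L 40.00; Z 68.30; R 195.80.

8.38 mol

Step 1:
n(L) = 223.5 / 40.00 = 5.588 mol
n(Z) = 485.0 / 68.30 = 7.101 mol
n/ν for L = 5.588/1 = 5.588
n/ν for Z = 7.101/1 = 7.101
Smallest n/ν is L → limiting reagent.
n(J) produced = (1/1) × 5.588 = 5.588 mol
Step 2:
n(J) available = 5.588 mol
n(R) = 2100 / 195.80 = 10.73 mol
n/ν for J = 5.588/2 = 2.794
n/ν for R = 10.73/3 = 3.577
Smallest n/ν is J → limiting reagent.
n(A) = (3/2) × 5.588 = 8.382 mol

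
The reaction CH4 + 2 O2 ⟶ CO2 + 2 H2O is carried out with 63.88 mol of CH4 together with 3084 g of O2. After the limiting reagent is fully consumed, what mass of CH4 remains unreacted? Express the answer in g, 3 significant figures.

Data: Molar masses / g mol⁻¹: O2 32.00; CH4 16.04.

n(CH4) = 63.88 mol
n(O2) = 3084 / 32.00 = 96.38 mol
n/ν for CH4 = 63.88/1 = 63.88
n/ν for O2 = 96.38/2 = 48.19
Smallest n/ν is O2 → limiting reagent.
CH4 consumed = (1/2) × 96.38 = 48.19 mol
CH4 remaining = 63.88 − 48.19 = 15.69 mol
mass = 15.69 × 16.04 = 251.7 g

252 g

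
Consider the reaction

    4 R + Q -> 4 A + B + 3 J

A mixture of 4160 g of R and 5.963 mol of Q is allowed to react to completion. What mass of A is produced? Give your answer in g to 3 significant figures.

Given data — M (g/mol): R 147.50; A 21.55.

n(R) = 4160 / 147.50 = 28.20 mol
n(Q) = 5.963 mol
n/ν for R = 28.20/4 = 7.050
n/ν for Q = 5.963/1 = 5.963
Smallest n/ν is Q → limiting reagent.
n(A) = (4/1) × 5.963 = 23.85 mol
mass = 23.85 × 21.55 = 514.0 g

514 g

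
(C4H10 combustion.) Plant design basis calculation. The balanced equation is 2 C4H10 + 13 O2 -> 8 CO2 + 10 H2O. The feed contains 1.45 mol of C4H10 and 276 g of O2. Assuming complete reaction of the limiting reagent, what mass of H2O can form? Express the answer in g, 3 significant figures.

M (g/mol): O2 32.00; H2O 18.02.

120 g

n(C4H10) = 1.450 mol
n(O2) = 276.0 / 32.00 = 8.625 mol
n/ν → C4H10: 0.7250, O2: 0.6635; O2 is limiting.
n(H2O) = (10/13) × 8.625 = 6.635 mol
mass = 6.635 × 18.02 = 119.6 g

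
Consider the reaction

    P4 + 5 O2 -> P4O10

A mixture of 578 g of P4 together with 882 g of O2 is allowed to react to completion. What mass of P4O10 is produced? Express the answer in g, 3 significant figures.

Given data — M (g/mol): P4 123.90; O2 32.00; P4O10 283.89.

n(P4) = 578.0 / 123.90 = 4.665 mol
n(O2) = 882.0 / 32.00 = 27.56 mol
n/ν → P4: 4.665, O2: 5.512; P4 is limiting.
n(P4O10) = (1/1) × 4.665 = 4.665 mol
mass = 4.665 × 283.89 = 1324 g

1320 g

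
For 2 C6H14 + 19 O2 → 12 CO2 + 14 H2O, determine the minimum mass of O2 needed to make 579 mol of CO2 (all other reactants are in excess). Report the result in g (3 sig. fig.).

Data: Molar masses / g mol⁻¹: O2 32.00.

n(CO2) = 579.0 mol
n(O2) = (19/12) × 579.0 = 916.8 mol
mass = 916.8 × 32.00 = 29340 g

29300 g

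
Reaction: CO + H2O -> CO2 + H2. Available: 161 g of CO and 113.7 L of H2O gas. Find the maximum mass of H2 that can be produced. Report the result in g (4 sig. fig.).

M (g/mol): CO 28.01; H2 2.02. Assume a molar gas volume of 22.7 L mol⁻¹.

n(CO) = 161.0 / 28.01 = 5.748 mol
n(H2O) = 113.7 / 22.7 = 5.009 mol
n/ν for CO = 5.748/1 = 5.748
n/ν for H2O = 5.009/1 = 5.009
Smallest n/ν is H2O → limiting reagent.
n(H2) = (1/1) × 5.009 = 5.009 mol
mass = 5.009 × 2.02 = 10.12 g

10.12 g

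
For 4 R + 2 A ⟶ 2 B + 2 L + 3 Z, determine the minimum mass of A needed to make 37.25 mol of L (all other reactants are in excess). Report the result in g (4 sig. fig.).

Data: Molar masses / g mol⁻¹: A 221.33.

n(L) = 37.25 mol
n(A) = (2/2) × 37.25 = 37.25 mol
mass = 37.25 × 221.33 = 8245 g

8245 g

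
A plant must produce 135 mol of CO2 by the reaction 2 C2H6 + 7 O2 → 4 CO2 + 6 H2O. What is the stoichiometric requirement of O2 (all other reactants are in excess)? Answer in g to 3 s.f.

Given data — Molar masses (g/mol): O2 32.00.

n(CO2) = 135.0 mol
n(O2) = (7/4) × 135.0 = 236.3 mol
mass = 236.3 × 32.00 = 7562 g

7560 g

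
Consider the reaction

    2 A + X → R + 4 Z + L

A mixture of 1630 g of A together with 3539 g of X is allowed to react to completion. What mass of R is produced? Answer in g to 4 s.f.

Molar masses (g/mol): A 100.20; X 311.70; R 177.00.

1440 g

n(A) = 1630 / 100.20 = 16.27 mol
n(X) = 3539 / 311.70 = 11.35 mol
n/ν → A: 8.135, X: 11.35; A is limiting.
n(R) = (1/2) × 16.27 = 8.135 mol
mass = 8.135 × 177.00 = 1440 g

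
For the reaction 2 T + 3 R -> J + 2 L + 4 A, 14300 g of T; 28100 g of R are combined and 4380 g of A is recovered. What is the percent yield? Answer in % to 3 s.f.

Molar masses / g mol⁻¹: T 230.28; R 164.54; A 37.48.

n(T) = 14300 / 230.28 = 62.10 mol
n(R) = 28100 / 164.54 = 170.8 mol
n/ν → T: 31.05, R: 56.93; T is limiting.
theoretical n(A) = (4/2) × 62.10 = 124.2 mol → 4655 g
% yield = 4380 / 4655 × 100 = 94.09 %

94.1 %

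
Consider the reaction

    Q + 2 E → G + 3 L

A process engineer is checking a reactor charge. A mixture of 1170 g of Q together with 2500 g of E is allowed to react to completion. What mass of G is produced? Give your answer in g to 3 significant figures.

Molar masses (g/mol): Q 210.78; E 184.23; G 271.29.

1510 g

n(Q) = 1170 / 210.78 = 5.551 mol
n(E) = 2500 / 184.23 = 13.57 mol
n/ν for Q = 5.551/1 = 5.551
n/ν for E = 13.57/2 = 6.785
Smallest n/ν is Q → limiting reagent.
n(G) = (1/1) × 5.551 = 5.551 mol
mass = 5.551 × 271.29 = 1506 g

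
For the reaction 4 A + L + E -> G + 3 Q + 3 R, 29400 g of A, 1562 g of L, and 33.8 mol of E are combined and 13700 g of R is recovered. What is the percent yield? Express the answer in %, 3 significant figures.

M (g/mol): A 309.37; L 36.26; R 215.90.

n(A) = 29400 / 309.37 = 95.03 mol
n(L) = 1562 / 36.26 = 43.08 mol
n(E) = 33.80 mol
n/ν → A: 23.76, L: 43.08, E: 33.80; A is limiting.
theoretical n(R) = (3/4) × 95.03 = 71.27 mol → 15390 g
% yield = 13700 / 15390 × 100 = 89.02 %

89.0 %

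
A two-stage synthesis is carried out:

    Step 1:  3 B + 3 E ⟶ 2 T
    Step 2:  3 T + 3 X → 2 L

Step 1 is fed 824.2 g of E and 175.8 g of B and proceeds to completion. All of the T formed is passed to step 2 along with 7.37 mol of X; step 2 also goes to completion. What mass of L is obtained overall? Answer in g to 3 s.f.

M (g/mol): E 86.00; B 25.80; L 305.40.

925 g

Step 1:
n(E) = 824.2 / 86.00 = 9.584 mol
n(B) = 175.8 / 25.80 = 6.814 mol
n/ν → E: 3.195, B: 2.271; B is limiting.
n(T) produced = (2/3) × 6.814 = 4.543 mol
Step 2:
n(T) available = 4.543 mol
n(X) = 7.370 mol
n/ν → T: 1.514, X: 2.457; T is limiting.
n(L) = (2/3) × 4.543 = 3.029 mol
mass = 3.029 × 305.40 = 925.1 g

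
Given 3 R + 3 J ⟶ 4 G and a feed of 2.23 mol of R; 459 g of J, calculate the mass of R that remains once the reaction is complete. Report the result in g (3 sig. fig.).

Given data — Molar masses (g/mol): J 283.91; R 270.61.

n(R) = 2.230 mol
n(J) = 459.0 / 283.91 = 1.617 mol
n/ν for R = 2.230/3 = 0.7433
n/ν for J = 1.617/3 = 0.5390
Smallest n/ν is J → limiting reagent.
R consumed = (3/3) × 1.617 = 1.617 mol
R remaining = 2.230 − 1.617 = 0.6130 mol
mass = 0.6130 × 270.61 = 165.9 g

166 g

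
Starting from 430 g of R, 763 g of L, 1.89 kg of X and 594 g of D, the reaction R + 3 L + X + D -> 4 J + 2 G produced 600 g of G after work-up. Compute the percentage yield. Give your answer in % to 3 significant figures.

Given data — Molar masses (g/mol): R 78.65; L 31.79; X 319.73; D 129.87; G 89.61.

73.2 %

n(R) = 430.0 / 78.65 = 5.467 mol
n(L) = 763.0 / 31.79 = 24.00 mol
n(X) = 1.890×1000 / 319.73 = 5.911 mol
n(D) = 594.0 / 129.87 = 4.574 mol
n/ν → R: 5.467, L: 8.000, X: 5.911, D: 4.574; D is limiting.
theoretical n(G) = (2/1) × 4.574 = 9.148 mol → 819.8 g
% yield = 600 / 819.8 × 100 = 73.19 %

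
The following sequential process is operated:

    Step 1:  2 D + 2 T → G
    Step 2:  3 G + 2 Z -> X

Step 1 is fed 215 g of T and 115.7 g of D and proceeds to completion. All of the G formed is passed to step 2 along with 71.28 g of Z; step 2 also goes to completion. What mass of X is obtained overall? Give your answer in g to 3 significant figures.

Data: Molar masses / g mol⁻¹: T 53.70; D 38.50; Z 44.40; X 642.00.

Step 1:
n(T) = 215.0 / 53.70 = 4.004 mol
n(D) = 115.7 / 38.50 = 3.005 mol
n/ν for T = 4.004/2 = 2.002
n/ν for D = 3.005/2 = 1.503
Smallest n/ν is D → limiting reagent.
n(G) produced = (1/2) × 3.005 = 1.503 mol
Step 2:
n(G) available = 1.503 mol
n(Z) = 71.28 / 44.40 = 1.605 mol
n/ν for G = 1.503/3 = 0.5010
n/ν for Z = 1.605/2 = 0.8025
Smallest n/ν is G → limiting reagent.
n(X) = (1/3) × 1.503 = 0.5010 mol
mass = 0.5010 × 642.00 = 321.6 g

322 g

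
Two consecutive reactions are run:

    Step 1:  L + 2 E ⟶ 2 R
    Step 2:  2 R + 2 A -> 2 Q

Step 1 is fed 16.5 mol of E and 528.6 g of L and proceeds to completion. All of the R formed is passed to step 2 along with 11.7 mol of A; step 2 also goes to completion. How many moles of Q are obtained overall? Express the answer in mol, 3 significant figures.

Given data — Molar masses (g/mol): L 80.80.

Step 1:
n(E) = 16.50 mol
n(L) = 528.6 / 80.80 = 6.542 mol
n/ν → E: 8.250, L: 6.542; L is limiting.
n(R) produced = (2/1) × 6.542 = 13.08 mol
Step 2:
n(R) available = 13.08 mol
n(A) = 11.70 mol
n/ν → R: 6.540, A: 5.850; A is limiting.
n(Q) = (2/2) × 11.70 = 11.70 mol

11.7 mol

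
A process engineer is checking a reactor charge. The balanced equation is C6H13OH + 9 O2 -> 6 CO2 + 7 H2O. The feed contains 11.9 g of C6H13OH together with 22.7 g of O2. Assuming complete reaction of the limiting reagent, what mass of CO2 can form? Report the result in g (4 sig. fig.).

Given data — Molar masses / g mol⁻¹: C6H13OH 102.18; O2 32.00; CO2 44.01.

n(C6H13OH) = 11.90 / 102.18 = 0.1165 mol
n(O2) = 22.70 / 32.00 = 0.7094 mol
n/ν for C6H13OH = 0.1165/1 = 0.1165
n/ν for O2 = 0.7094/9 = 0.07882
Smallest n/ν is O2 → limiting reagent.
n(CO2) = (6/9) × 0.7094 = 0.4729 mol
mass = 0.4729 × 44.01 = 20.81 g

20.81 g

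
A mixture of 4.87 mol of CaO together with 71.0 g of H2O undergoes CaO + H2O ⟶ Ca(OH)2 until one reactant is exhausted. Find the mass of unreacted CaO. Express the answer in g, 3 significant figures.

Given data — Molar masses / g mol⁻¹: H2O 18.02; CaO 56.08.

n(CaO) = 4.870 mol
n(H2O) = 71.00 / 18.02 = 3.940 mol
n/ν → CaO: 4.870, H2O: 3.940; H2O is limiting.
CaO consumed = (1/1) × 3.940 = 3.940 mol
CaO remaining = 4.870 − 3.940 = 0.9300 mol
mass = 0.9300 × 56.08 = 52.15 g

52.2 g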